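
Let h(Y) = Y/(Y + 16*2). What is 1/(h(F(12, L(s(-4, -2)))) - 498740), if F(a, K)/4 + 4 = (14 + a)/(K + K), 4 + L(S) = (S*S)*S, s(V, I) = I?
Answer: -35/17455961 ≈ -2.0050e-6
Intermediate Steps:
L(S) = -4 + S**3 (L(S) = -4 + (S*S)*S = -4 + S**2*S = -4 + S**3)
F(a, K) = -16 + 2*(14 + a)/K (F(a, K) = -16 + 4*((14 + a)/(K + K)) = -16 + 4*((14 + a)/((2*K))) = -16 + 4*((14 + a)*(1/(2*K))) = -16 + 4*((14 + a)/(2*K)) = -16 + 2*(14 + a)/K)
h(Y) = Y/(32 + Y) (h(Y) = Y/(Y + 32) = Y/(32 + Y))
1/(h(F(12, L(s(-4, -2)))) - 498740) = 1/((2*(14 + 12 - 8*(-4 + (-2)**3))/(-4 + (-2)**3))/(32 + 2*(14 + 12 - 8*(-4 + (-2)**3))/(-4 + (-2)**3)) - 498740) = 1/((2*(14 + 12 - 8*(-4 - 8))/(-4 - 8))/(32 + 2*(14 + 12 - 8*(-4 - 8))/(-4 - 8)) - 498740) = 1/((2*(14 + 12 - 8*(-12))/(-12))/(32 + 2*(14 + 12 - 8*(-12))/(-12)) - 498740) = 1/((2*(-1/12)*(14 + 12 + 96))/(32 + 2*(-1/12)*(14 + 12 + 96)) - 498740) = 1/((2*(-1/12)*122)/(32 + 2*(-1/12)*122) - 498740) = 1/(-61/(3*(32 - 61/3)) - 498740) = 1/(-61/(3*35/3) - 498740) = 1/(-61/3*3/35 - 498740) = 1/(-61/35 - 498740) = 1/(-17455961/35) = -35/17455961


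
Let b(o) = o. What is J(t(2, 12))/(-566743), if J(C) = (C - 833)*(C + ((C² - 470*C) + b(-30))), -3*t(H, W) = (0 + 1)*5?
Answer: 17002160/15302061 ≈ 1.1111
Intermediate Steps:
t(H, W) = -5/3 (t(H, W) = -(0 + 1)*5/3 = -5/3)
J(C) = (-833 + C)*(-30 + C² - 469*C) (J(C) = (C - 833)*(C + ((C² - 470*C) - 30)) = (-833 + C)*(C + (-30 + C² - 470*C)) = (-833 + C)*(-30 + C² - 469*C))
J(t(2, 12))/(-566743) = (24990 + (-5/3)³ - 1302*(-5/3)² + 390647*(-5/3))/(-566743) = (24990 - 125/27 - 1302*25/9 - 1953235/3)*(-1/566743) = (24990 - 125/27 - 10850/3 - 1953235/3)*(-1/566743) = -17002160/27*(-1/566743) = 17002160/15302061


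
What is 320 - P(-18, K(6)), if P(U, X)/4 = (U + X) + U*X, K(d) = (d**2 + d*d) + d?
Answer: 5696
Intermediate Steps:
K(d) = d + 2*d**2 (K(d) = (d**2 + d**2) + d = 2*d**2 + d = d + 2*d**2)
P(U, X) = 4*U + 4*X + 4*U*X (P(U, X) = 4*((U + X) + U*X) = 4*(U + X + U*X) = 4*U + 4*X + 4*U*X)
320 - P(-18, K(6)) = 320 - (4*(-18) + 4*(6*(1 + 2*6)) + 4*(-18)*(6*(1 + 2*6))) = 320 - (-72 + 4*(6*(1 + 12)) + 4*(-18)*(6*(1 + 12))) = 320 - (-72 + 4*(6*13) + 4*(-18)*(6*13)) = 320 - (-72 + 4*78 + 4*(-18)*78) = 320 - (-72 + 312 - 5616) = 320 - 1*(-5376) = 320 + 5376 = 5696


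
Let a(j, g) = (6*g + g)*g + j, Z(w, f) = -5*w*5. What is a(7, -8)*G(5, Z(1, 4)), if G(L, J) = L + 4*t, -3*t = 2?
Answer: 3185/3 ≈ 1061.7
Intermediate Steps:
t = -2/3 (t = -1/3*2 = -2/3 ≈ -0.66667)
Z(w, f) = -25*w
a(j, g) = j + 7*g**2 (a(j, g) = (7*g)*g + j = 7*g**2 + j = j + 7*g**2)
G(L, J) = -8/3 + L (G(L, J) = L + 4*(-2/3) = L - 8/3 = -8/3 + L)
a(7, -8)*G(5, Z(1, 4)) = (7 + 7*(-8)**2)*(-8/3 + 5) = (7 + 7*64)*(7/3) = (7 + 448)*(7/3) = 455*(7/3) = 3185/3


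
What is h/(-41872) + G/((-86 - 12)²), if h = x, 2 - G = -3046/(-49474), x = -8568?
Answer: 127346444021/621731545316 ≈ 0.20483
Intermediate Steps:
G = 47951/24737 (G = 2 - (-3046)/(-49474) = 2 - (-3046)*(-1)/49474 = 2 - 1*1523/24737 = 2 - 1523/24737 = 47951/24737 ≈ 1.9384)
h = -8568
h/(-41872) + G/((-86 - 12)²) = -8568/(-41872) + 47951/(24737*((-86 - 12)²)) = -8568*(-1/41872) + 47951/(24737*((-98)²)) = 1071/5234 + (47951/24737)/9604 = 1071/5234 + (47951/24737)*(1/9604) = 1071/5234 + 47951/237574148 = 127346444021/621731545316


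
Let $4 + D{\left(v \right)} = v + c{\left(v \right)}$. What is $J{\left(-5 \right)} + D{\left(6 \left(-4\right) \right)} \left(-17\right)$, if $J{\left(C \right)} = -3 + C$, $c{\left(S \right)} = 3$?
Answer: $417$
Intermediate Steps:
$D{\left(v \right)} = -1 + v$ ($D{\left(v \right)} = -4 + \left(v + 3\right) = -4 + \left(3 + v\right) = -1 + v$)
$J{\left(-5 \right)} + D{\left(6 \left(-4\right) \right)} \left(-17\right) = \left(-3 - 5\right) + \left(-1 + 6 \left(-4\right)\right) \left(-17\right) = -8 + \left(-1 - 24\right) \left(-17\right) = -8 - -425 = -8 + 425 = 417$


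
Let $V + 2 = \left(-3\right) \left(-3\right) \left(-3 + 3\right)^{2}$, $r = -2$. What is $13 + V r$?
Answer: $17$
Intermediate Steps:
$V = -2$ ($V = -2 + \left(-3\right) \left(-3\right) \left(-3 + 3\right)^{2} = -2 + 9 \cdot 0^{2} = -2 + 9 \cdot 0 = -2 + 0 = -2$)
$13 + V r = 13 - -4 = 13 + 4 = 17$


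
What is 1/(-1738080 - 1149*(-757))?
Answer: -1/868287 ≈ -1.1517e-6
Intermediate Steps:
1/(-1738080 - 1149*(-757)) = 1/(-1738080 + 869793) = 1/(-868287) = -1/868287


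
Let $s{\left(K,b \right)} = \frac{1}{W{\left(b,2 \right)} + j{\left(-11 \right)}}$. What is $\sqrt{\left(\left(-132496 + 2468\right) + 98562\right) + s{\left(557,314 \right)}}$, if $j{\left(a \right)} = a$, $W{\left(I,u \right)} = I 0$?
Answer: $\frac{i \sqrt{3807397}}{11} \approx 177.39 i$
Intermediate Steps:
$W{\left(I,u \right)} = 0$
$s{\left(K,b \right)} = - \frac{1}{11}$ ($s{\left(K,b \right)} = \frac{1}{0 - 11} = \frac{1}{-11} = - \frac{1}{11}$)
$\sqrt{\left(\left(-132496 + 2468\right) + 98562\right) + s{\left(557,314 \right)}} = \sqrt{\left(\left(-132496 + 2468\right) + 98562\right) - \frac{1}{11}} = \sqrt{\left(-130028 + 98562\right) - \frac{1}{11}} = \sqrt{-31466 - \frac{1}{11}} = \sqrt{- \frac{346127}{11}} = \frac{i \sqrt{3807397}}{11}$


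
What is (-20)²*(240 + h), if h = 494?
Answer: 293600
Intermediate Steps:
(-20)²*(240 + h) = (-20)²*(240 + 494) = 400*734 = 293600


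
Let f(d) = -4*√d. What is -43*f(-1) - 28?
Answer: -28 + 172*I ≈ -28.0 + 172.0*I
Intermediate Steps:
-43*f(-1) - 28 = -(-172)*√(-1) - 28 = -(-172)*I - 28 = 172*I - 28 = -28 + 172*I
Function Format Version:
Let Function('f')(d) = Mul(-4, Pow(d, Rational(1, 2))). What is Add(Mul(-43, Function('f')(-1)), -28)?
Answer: Add(-28, Mul(172, I)) ≈ Add(-28.000, Mul(172.00, I))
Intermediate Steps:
Add(Mul(-43, Function('f')(-1)), -28) = Add(Mul(-43, Mul(-4, Pow(-1, Rational(1, 2)))), -28) = Add(Mul(-43, Mul(-4, I)), -28) = Add(Mul(172, I), -28) = Add(-28, Mul(172, I))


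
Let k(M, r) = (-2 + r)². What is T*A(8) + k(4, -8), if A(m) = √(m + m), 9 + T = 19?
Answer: 140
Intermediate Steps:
T = 10 (T = -9 + 19 = 10)
A(m) = √2*√m (A(m) = √(2*m) = √2*√m)
T*A(8) + k(4, -8) = 10*(√2*√8) + (-2 - 8)² = 10*(√2*(2*√2)) + (-10)² = 10*4 + 100 = 40 + 100 = 140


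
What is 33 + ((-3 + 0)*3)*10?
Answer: -57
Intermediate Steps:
33 + ((-3 + 0)*3)*10 = 33 - 3*3*10 = 33 - 9*10 = 33 - 90 = -57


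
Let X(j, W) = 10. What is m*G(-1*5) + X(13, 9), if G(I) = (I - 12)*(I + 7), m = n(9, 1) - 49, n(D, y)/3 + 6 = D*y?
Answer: 1370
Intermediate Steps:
n(D, y) = -18 + 3*D*y (n(D, y) = -18 + 3*(D*y) = -18 + 3*D*y)
m = -40 (m = (-18 + 3*9*1) - 49 = (-18 + 27) - 49 = 9 - 49 = -40)
G(I) = (-12 + I)*(7 + I)
m*G(-1*5) + X(13, 9) = -40*(-84 + (-1*5)² - (-5)*5) + 10 = -40*(-84 + (-5)² - 5*(-5)) + 10 = -40*(-84 + 25 + 25) + 10 = -40*(-34) + 10 = 1360 + 10 = 1370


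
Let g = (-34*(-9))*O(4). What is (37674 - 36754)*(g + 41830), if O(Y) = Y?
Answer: 39609680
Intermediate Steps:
g = 1224 (g = -34*(-9)*4 = 306*4 = 1224)
(37674 - 36754)*(g + 41830) = (37674 - 36754)*(1224 + 41830) = 920*43054 = 39609680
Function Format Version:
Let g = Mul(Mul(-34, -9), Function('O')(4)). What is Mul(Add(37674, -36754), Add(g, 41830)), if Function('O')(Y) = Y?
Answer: 39609680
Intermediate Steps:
g = 1224 (g = Mul(Mul(-34, -9), 4) = Mul(306, 4) = 1224)
Mul(Add(37674, -36754), Add(g, 41830)) = Mul(Add(37674, -36754), Add(1224, 41830)) = Mul(920, 43054) = 39609680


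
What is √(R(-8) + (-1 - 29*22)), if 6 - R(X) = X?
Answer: 25*I ≈ 25.0*I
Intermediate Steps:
R(X) = 6 - X
√(R(-8) + (-1 - 29*22)) = √((6 - 1*(-8)) + (-1 - 29*22)) = √((6 + 8) + (-1 - 638)) = √(14 - 639) = √(-625) = 25*I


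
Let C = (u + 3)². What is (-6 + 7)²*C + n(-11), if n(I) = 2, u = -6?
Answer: 11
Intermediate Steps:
C = 9 (C = (-6 + 3)² = (-3)² = 9)
(-6 + 7)²*C + n(-11) = (-6 + 7)²*9 + 2 = 1²*9 + 2 = 1*9 + 2 = 9 + 2 = 11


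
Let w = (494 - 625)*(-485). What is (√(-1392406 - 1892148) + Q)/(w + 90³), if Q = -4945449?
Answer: -4945449/792535 + I*√3284554/792535 ≈ -6.24 + 0.0022868*I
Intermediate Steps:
w = 63535 (w = -131*(-485) = 63535)
(√(-1392406 - 1892148) + Q)/(w + 90³) = (√(-1392406 - 1892148) - 4945449)/(63535 + 90³) = (√(-3284554) - 4945449)/(63535 + 729000) = (I*√3284554 - 4945449)/792535 = (-4945449 + I*√3284554)*(1/792535) = -4945449/792535 + I*√3284554/792535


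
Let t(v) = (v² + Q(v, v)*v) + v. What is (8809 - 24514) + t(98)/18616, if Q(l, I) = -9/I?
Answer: -292354587/18616 ≈ -15704.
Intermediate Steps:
t(v) = -9 + v + v² (t(v) = (v² + (-9/v)*v) + v = (v² - 9) + v = (-9 + v²) + v = -9 + v + v²)
(8809 - 24514) + t(98)/18616 = (8809 - 24514) + (-9 + 98*(1 + 98))/18616 = -15705 + (-9 + 98*99)*(1/18616) = -15705 + (-9 + 9702)*(1/18616) = -15705 + 9693*(1/18616) = -15705 + 9693/18616 = -292354587/18616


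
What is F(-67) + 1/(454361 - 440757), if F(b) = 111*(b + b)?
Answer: -202345895/13604 ≈ -14874.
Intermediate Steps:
F(b) = 222*b (F(b) = 111*(2*b) = 222*b)
F(-67) + 1/(454361 - 440757) = 222*(-67) + 1/(454361 - 440757) = -14874 + 1/13604 = -202345895/13604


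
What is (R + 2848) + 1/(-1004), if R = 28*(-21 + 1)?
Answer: 2297151/1004 ≈ 2288.0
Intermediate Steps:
R = -560 (R = 28*(-20) = -560)
(R + 2848) + 1/(-1004) = (-560 + 2848) + 1/(-1004) = 2288 - 1/1004 = 2297151/1004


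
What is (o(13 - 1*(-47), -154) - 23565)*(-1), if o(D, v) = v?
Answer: 23719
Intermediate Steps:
(o(13 - 1*(-47), -154) - 23565)*(-1) = (-154 - 23565)*(-1) = -23719*(-1) = 23719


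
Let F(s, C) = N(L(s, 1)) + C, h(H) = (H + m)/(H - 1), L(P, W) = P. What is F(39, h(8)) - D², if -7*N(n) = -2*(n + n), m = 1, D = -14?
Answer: -1207/7 ≈ -172.43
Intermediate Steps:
N(n) = 4*n/7 (N(n) = -(-2)*(n + n)/7 = -(-2)*2*n/7 = -(-4)*n/7 = 4*n/7)
h(H) = (1 + H)/(-1 + H) (h(H) = (H + 1)/(H - 1) = (1 + H)/(-1 + H))
F(s, C) = C + 4*s/7 (F(s, C) = 4*s/7 + C = C + 4*s/7)
F(39, h(8)) - D² = ((1 + 8)/(-1 + 8) + (4/7)*39) - 1*(-14)² = (9/7 + 156/7) - 1*196 = ((⅐)*9 + 156/7) - 196 = (9/7 + 156/7) - 196 = 165/7 - 196 = -1207/7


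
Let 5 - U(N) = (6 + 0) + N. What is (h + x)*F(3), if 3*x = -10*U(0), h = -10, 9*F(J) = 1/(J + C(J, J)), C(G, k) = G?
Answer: -10/81 ≈ -0.12346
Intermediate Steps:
U(N) = -1 - N (U(N) = 5 - ((6 + 0) + N) = 5 - (6 + N) = 5 + (-6 - N) = -1 - N)
F(J) = 1/(18*J) (F(J) = 1/(9*(J + J)) = 1/(9*((2*J))) = (1/(2*J))/9 = 1/(18*J))
x = 10/3 (x = (-10*(-1 - 1*0))/3 = (-10*(-1 + 0))/3 = (-10*(-1))/3 = (⅓)*10 = 10/3 ≈ 3.3333)
(h + x)*F(3) = (-10 + 10/3)*((1/18)/3) = -10/(27*3) = -20/3*1/54 = -10/81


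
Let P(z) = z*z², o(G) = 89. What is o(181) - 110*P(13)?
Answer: -241581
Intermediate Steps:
P(z) = z³
o(181) - 110*P(13) = 89 - 110*13³ = 89 - 110*2197 = 89 - 1*241670 = 89 - 241670 = -241581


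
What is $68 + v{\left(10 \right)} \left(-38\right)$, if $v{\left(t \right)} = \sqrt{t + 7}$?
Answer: $68 - 38 \sqrt{17} \approx -88.678$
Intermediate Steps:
$v{\left(t \right)} = \sqrt{7 + t}$
$68 + v{\left(10 \right)} \left(-38\right) = 68 + \sqrt{7 + 10} \left(-38\right) = 68 + \sqrt{17} \left(-38\right) = 68 - 38 \sqrt{17}$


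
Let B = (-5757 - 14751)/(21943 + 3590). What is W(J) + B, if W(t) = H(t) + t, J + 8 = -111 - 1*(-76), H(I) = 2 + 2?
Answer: -338765/8511 ≈ -39.803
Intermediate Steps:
H(I) = 4
J = -43 (J = -8 + (-111 - 1*(-76)) = -8 + (-111 + 76) = -8 - 35 = -43)
B = -6836/8511 (B = -20508/25533 = -20508*1/25533 = -6836/8511 ≈ -0.80320)
W(t) = 4 + t
W(J) + B = (4 - 43) - 6836/8511 = -39 - 6836/8511 = -338765/8511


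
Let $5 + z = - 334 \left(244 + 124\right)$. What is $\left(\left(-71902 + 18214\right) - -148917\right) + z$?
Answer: $-27688$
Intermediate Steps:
$z = -122917$ ($z = -5 - 334 \left(244 + 124\right) = -5 - 122912 = -122917$)
$\left(\left(-71902 + 18214\right) - -148917\right) + z = \left(\left(-71902 + 18214\right) - -148917\right) - 122917 = \left(-53688 + 148917\right) - 122917 = 95229 - 122917 = -27688$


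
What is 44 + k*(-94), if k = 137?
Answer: -12834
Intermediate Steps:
44 + k*(-94) = 44 + 137*(-94) = 44 - 12878 = -12834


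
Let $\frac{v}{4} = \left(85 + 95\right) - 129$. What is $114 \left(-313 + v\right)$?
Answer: $-12426$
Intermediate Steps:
$v = 204$ ($v = 4 \left(\left(85 + 95\right) - 129\right) = 4 \left(180 - 129\right) = 4 \cdot 51 = 204$)
$114 \left(-313 + v\right) = 114 \left(-313 + 204\right) = 114 \left(-109\right) = -12426$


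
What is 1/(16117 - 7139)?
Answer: 1/8978 ≈ 0.00011138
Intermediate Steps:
1/(16117 - 7139) = 1/8978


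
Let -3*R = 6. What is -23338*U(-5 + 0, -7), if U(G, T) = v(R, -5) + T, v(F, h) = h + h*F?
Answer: 46676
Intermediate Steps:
R = -2 (R = -1/3*6 = -2)
v(F, h) = h + F*h
U(G, T) = 5 + T (U(G, T) = -5*(1 - 2) + T = -5*(-1) + T = 5 + T)
-23338*U(-5 + 0, -7) = -23338*(5 - 7) = -23338*(-2) = 46676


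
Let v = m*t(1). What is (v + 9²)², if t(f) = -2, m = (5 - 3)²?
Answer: 5329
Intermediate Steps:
m = 4 (m = 2² = 4)
v = -8 (v = 4*(-2) = -8)
(v + 9²)² = (-8 + 9²)² = (-8 + 81)² = 73² = 5329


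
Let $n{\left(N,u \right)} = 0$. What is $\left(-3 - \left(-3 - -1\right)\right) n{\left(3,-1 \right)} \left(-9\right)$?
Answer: $0$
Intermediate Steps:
$\left(-3 - \left(-3 - -1\right)\right) n{\left(3,-1 \right)} \left(-9\right) = \left(-3 - \left(-3 - -1\right)\right) 0 \left(-9\right) = \left(-3 - \left(-3 + 1\right)\right) 0 \left(-9\right) = \left(-3 - -2\right) 0 \left(-9\right) = \left(-3 + 2\right) 0 \left(-9\right) = \left(-1\right) 0 \left(-9\right) = 0 \left(-9\right) = 0$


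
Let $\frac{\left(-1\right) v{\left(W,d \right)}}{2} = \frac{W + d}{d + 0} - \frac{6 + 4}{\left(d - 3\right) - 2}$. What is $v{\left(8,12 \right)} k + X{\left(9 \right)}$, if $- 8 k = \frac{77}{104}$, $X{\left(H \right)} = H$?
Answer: $\frac{11287}{1248} \approx 9.0441$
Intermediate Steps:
$k = - \frac{77}{832}$ ($k = - \frac{77 \cdot \frac{1}{104}}{8} = \left(- \frac{1}{8}\right) \frac{77}{104} = - \frac{77}{832} \approx -0.092548$)
$v{\left(W,d \right)} = \frac{20}{-5 + d} - \frac{2 \left(W + d\right)}{d}$ ($v{\left(W,d \right)} = - 2 \left(\frac{W + d}{d + 0} - \frac{6 + 4}{\left(d - 3\right) - 2}\right) = - 2 \left(\frac{W + d}{d} - \frac{10}{\left(-3 + d\right) - 2}\right) = - 2 \left(\frac{W + d}{d} - \frac{10}{-5 + d}\right) = - 2 \left(- \frac{10}{-5 + d} + \frac{W + d}{d}\right) = \frac{20}{-5 + d} - \frac{2 \left(W + d\right)}{d}$)
$v{\left(8,12 \right)} k + X{\left(9 \right)} = \frac{2 \left(- 12^{2} + 5 \cdot 8 + 15 \cdot 12 - 8 \cdot 12\right)}{12 \left(-5 + 12\right)} \left(- \frac{77}{832}\right) + 9 = 2 \cdot \frac{1}{12} \cdot \frac{1}{7} \left(\left(-1\right) 144 + 40 + 180 - 96\right) \left(- \frac{77}{832}\right) + 9 = 2 \cdot \frac{1}{12} \cdot \frac{1}{7} \left(-144 + 40 + 180 - 96\right) \left(- \frac{77}{832}\right) + 9 = 2 \cdot \frac{1}{12} \cdot \frac{1}{7} \left(-20\right) \left(- \frac{77}{832}\right) + 9 = \left(- \frac{10}{21}\right) \left(- \frac{77}{832}\right) + 9 = \frac{55}{1248} + 9 = \frac{11287}{1248}$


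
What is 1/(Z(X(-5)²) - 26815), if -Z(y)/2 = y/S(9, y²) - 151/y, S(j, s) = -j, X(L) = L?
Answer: -225/6029407 ≈ -3.7317e-5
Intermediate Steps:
Z(y) = 302/y + 2*y/9 (Z(y) = -2*(y/((-1*9)) - 151/y) = -2*(y/(-9) - 151/y) = -2*(y*(-⅑) - 151/y) = -2*(-y/9 - 151/y) = -2*(-151/y - y/9) = 302/y + 2*y/9)
1/(Z(X(-5)²) - 26815) = 1/((302/((-5)²) + (2/9)*(-5)²) - 26815) = 1/((302/25 + (2/9)*25) - 26815) = 1/((302*(1/25) + 50/9) - 26815) = 1/((302/25 + 50/9) - 26815) = 1/(3968/225 - 26815) = 1/(-6029407/225) = -225/6029407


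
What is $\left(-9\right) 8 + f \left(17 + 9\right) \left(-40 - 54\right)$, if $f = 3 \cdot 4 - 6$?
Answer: $-14736$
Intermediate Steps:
$f = 6$ ($f = 12 - 6 = 6$)
$\left(-9\right) 8 + f \left(17 + 9\right) \left(-40 - 54\right) = \left(-9\right) 8 + 6 \left(17 + 9\right) \left(-40 - 54\right) = -72 + 6 \cdot 26 \left(-94\right) = -72 + 6 \left(-2444\right) = -72 - 14664 = -14736$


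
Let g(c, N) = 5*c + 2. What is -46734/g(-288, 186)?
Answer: 23367/719 ≈ 32.499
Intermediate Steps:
g(c, N) = 2 + 5*c
-46734/g(-288, 186) = -46734/(2 + 5*(-288)) = -46734/(2 - 1440) = -46734/(-1438) = -46734*(-1/1438) = 23367/719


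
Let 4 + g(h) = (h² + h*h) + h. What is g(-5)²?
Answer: 1681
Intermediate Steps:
g(h) = -4 + h + 2*h² (g(h) = -4 + ((h² + h*h) + h) = -4 + ((h² + h²) + h) = -4 + (2*h² + h) = -4 + (h + 2*h²) = -4 + h + 2*h²)
g(-5)² = (-4 - 5 + 2*(-5)²)² = (-4 - 5 + 2*25)² = (-4 - 5 + 50)² = 41² = 1681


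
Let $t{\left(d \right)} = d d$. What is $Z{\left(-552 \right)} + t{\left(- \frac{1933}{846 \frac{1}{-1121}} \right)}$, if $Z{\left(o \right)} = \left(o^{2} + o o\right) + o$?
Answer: $\frac{5131193254345}{715716} \approx 7.1693 \cdot 10^{6}$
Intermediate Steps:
$t{\left(d \right)} = d^{2}$
$Z{\left(o \right)} = o + 2 o^{2}$ ($Z{\left(o \right)} = \left(o^{2} + o^{2}\right) + o = 2 o^{2} + o = o + 2 o^{2}$)
$Z{\left(-552 \right)} + t{\left(- \frac{1933}{846 \frac{1}{-1121}} \right)} = - 552 \left(1 + 2 \left(-552\right)\right) + \left(- \frac{1933}{846 \frac{1}{-1121}}\right)^{2} = - 552 \left(1 - 1104\right) + \left(- \frac{1933}{846 \left(- \frac{1}{1121}\right)}\right)^{2} = \left(-552\right) \left(-1103\right) + \left(- \frac{1933}{- \frac{846}{1121}}\right)^{2} = 608856 + \left(\left(-1933\right) \left(- \frac{1121}{846}\right)\right)^{2} = 608856 + \left(\frac{2166893}{846}\right)^{2} = 608856 + \frac{4695425273449}{715716} = \frac{5131193254345}{715716}$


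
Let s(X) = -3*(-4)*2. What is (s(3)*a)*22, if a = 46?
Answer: 24288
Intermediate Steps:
s(X) = 24 (s(X) = 12*2 = 24)
(s(3)*a)*22 = (24*46)*22 = 1104*22 = 24288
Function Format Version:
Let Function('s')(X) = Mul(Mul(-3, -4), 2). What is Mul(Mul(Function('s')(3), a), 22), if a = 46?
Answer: 24288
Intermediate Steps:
Function('s')(X) = 24 (Function('s')(X) = Mul(12, 2) = 24)
Mul(Mul(Function('s')(3), a), 22) = Mul(Mul(24, 46), 22) = Mul(1104, 22) = 24288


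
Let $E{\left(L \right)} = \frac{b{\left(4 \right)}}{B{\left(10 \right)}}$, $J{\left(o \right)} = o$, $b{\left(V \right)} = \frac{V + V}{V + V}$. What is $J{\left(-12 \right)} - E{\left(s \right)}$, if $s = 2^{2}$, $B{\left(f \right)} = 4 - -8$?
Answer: $- \frac{145}{12} \approx -12.083$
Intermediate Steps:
$B{\left(f \right)} = 12$ ($B{\left(f \right)} = 4 + 8 = 12$)
$s = 4$
$b{\left(V \right)} = 1$ ($b{\left(V \right)} = \frac{2 V}{2 V} = 2 V \frac{1}{2 V} = 1$)
$E{\left(L \right)} = \frac{1}{12}$ ($E{\left(L \right)} = 1 \cdot \frac{1}{12} = \frac{1}{12}$)
$J{\left(-12 \right)} - E{\left(s \right)} = -12 - \frac{1}{12} = - \frac{145}{12}$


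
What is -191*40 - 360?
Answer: -8000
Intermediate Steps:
-191*40 - 360 = -7640 - 360 = -8000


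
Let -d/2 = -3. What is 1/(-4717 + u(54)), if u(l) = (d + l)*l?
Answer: -1/1477 ≈ -0.00067705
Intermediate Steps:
d = 6 (d = -2*(-3) = 6)
u(l) = l*(6 + l) (u(l) = (6 + l)*l = l*(6 + l))
1/(-4717 + u(54)) = 1/(-4717 + 54*(6 + 54)) = 1/(-4717 + 54*60) = 1/(-4717 + 3240) = 1/(-1477) = -1/1477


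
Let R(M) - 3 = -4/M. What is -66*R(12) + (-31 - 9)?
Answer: -216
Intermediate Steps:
R(M) = 3 - 4/M
-66*R(12) + (-31 - 9) = -66*(3 - 4/12) + (-31 - 9) = -66*(3 - 4*1/12) - 40 = -66*(3 - 1/3) - 40 = -66*8/3 - 40 = -176 - 40 = -216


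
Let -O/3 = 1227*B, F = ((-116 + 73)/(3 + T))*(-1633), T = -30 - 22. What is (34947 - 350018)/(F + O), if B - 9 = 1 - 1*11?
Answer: -15438479/110150 ≈ -140.16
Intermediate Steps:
B = -1 (B = 9 + (1 - 1*11) = 9 + (1 - 11) = 9 - 10 = -1)
T = -52
F = -70219/49 (F = ((-116 + 73)/(3 - 52))*(-1633) = -43/(-49)*(-1633) = -43*(-1/49)*(-1633) = (43/49)*(-1633) = -70219/49 ≈ -1433.0)
O = 3681 (O = -3681*(-1) = -3*(-1227) = 3681)
(34947 - 350018)/(F + O) = (34947 - 350018)/(-70219/49 + 3681) = -315071/110150/49 = -315071*49/110150 = -15438479/110150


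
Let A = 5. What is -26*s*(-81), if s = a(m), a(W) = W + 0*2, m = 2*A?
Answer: 21060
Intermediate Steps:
m = 10 (m = 2*5 = 10)
a(W) = W (a(W) = W + 0 = W)
s = 10
-26*s*(-81) = -26*10*(-81) = -260*(-81) = 21060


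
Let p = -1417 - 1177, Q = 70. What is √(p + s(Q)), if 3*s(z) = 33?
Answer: 3*I*√287 ≈ 50.823*I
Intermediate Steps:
s(z) = 11 (s(z) = (⅓)*33 = 11)
p = -2594
√(p + s(Q)) = √(-2594 + 11) = √(-2583) = 3*I*√287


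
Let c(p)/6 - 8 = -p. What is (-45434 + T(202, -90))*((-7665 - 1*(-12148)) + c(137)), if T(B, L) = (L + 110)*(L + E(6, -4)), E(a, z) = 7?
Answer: -174671646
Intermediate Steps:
c(p) = 48 - 6*p (c(p) = 48 + 6*(-p) = 48 - 6*p)
T(B, L) = (7 + L)*(110 + L) (T(B, L) = (L + 110)*(L + 7) = (110 + L)*(7 + L) = (7 + L)*(110 + L))
(-45434 + T(202, -90))*((-7665 - 1*(-12148)) + c(137)) = (-45434 + (770 + (-90)**2 + 117*(-90)))*((-7665 - 1*(-12148)) + (48 - 6*137)) = (-45434 + (770 + 8100 - 10530))*((-7665 + 12148) + (48 - 822)) = (-45434 - 1660)*(4483 - 774) = -47094*3709 = -174671646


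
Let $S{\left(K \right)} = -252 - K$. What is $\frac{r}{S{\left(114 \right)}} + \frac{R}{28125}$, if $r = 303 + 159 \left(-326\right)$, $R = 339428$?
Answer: $\frac{524513341}{3431250} \approx 152.86$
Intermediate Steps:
$r = -51531$ ($r = 303 - 51834 = -51531$)
$\frac{r}{S{\left(114 \right)}} + \frac{R}{28125} = - \frac{51531}{-252 - 114} + \frac{339428}{28125} = - \frac{51531}{-252 - 114} + 339428 \cdot \frac{1}{28125} = - \frac{51531}{-366} + \frac{339428}{28125} = \left(-51531\right) \left(- \frac{1}{366}\right) + \frac{339428}{28125} = \frac{17177}{122} + \frac{339428}{28125} = \frac{524513341}{3431250}$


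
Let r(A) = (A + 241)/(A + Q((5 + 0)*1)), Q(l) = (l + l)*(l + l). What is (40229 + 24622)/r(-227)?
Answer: -8236077/14 ≈ -5.8829e+5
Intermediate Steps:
Q(l) = 4*l**2 (Q(l) = (2*l)*(2*l) = 4*l**2)
r(A) = (241 + A)/(100 + A) (r(A) = (A + 241)/(A + 4*((5 + 0)*1)**2) = (241 + A)/(A + 4*(5*1)**2) = (241 + A)/(A + 4*5**2) = (241 + A)/(A + 4*25) = (241 + A)/(A + 100) = (241 + A)/(100 + A))
(40229 + 24622)/r(-227) = (40229 + 24622)/(((241 - 227)/(100 - 227))) = 64851/((14/(-127))) = 64851/((-1/127*14)) = 64851/(-14/127) = 64851*(-127/14) = -8236077/14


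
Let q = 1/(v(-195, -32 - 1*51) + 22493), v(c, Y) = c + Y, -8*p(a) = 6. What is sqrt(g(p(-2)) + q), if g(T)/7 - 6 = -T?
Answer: sqrt(93272765385)/44430 ≈ 6.8739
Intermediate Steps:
p(a) = -3/4 (p(a) = -1/8*6 = -3/4)
g(T) = 42 - 7*T (g(T) = 42 + 7*(-T) = 42 - 7*T)
v(c, Y) = Y + c
q = 1/22215 (q = 1/(((-32 - 1*51) - 195) + 22493) = 1/(((-32 - 51) - 195) + 22493) = 1/((-83 - 195) + 22493) = 1/(-278 + 22493) = 1/22215 ≈ 4.5015e-5)
sqrt(g(p(-2)) + q) = sqrt((42 - 7*(-3/4)) + 1/22215) = sqrt((42 + 21/4) + 1/22215) = sqrt(189/4 + 1/22215) = sqrt(4198639/88860) = sqrt(93272765385)/44430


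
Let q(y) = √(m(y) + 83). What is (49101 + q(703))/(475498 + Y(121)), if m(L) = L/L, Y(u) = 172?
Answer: 3777/36590 + √21/237835 ≈ 0.10324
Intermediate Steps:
m(L) = 1
q(y) = 2*√21 (q(y) = √(1 + 83) = √84 = 2*√21)
(49101 + q(703))/(475498 + Y(121)) = (49101 + 2*√21)/(475498 + 172) = (49101 + 2*√21)/475670 = (49101 + 2*√21)*(1/475670) = 3777/36590 + √21/237835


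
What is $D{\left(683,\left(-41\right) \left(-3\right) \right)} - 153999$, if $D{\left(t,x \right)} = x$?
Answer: $-153876$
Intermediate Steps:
$D{\left(683,\left(-41\right) \left(-3\right) \right)} - 153999 = \left(-41\right) \left(-3\right) - 153999 = 123 - 153999 = -153876$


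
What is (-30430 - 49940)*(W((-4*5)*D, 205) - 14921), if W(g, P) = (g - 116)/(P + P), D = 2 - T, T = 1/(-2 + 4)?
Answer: 49168404972/41 ≈ 1.1992e+9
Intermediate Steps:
T = 1/2 ≈ 0.50000
D = 3/2 (D = 2 - 1*1/2 = 2 - 1/2 = 3/2 ≈ 1.5000)
W(g, P) = (-116 + g)/(2*P) (W(g, P) = (-116 + g)/((2*P)) = (-116 + g)*(1/(2*P)) = (-116 + g)/(2*P))
(-30430 - 49940)*(W((-4*5)*D, 205) - 14921) = (-30430 - 49940)*((1/2)*(-116 - 4*5*(3/2))/205 - 14921) = -80370*((1/2)*(1/205)*(-116 - 20*3/2) - 14921) = -80370*((1/2)*(1/205)*(-116 - 30) - 14921) = -80370*((1/2)*(1/205)*(-146) - 14921) = -80370*(-73/205 - 14921) = -80370*(-3058878/205) = 49168404972/41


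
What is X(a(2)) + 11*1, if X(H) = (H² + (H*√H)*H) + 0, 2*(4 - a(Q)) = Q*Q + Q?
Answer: 13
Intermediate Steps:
a(Q) = 4 - Q/2 - Q²/2 (a(Q) = 4 - (Q*Q + Q)/2 = 4 - (Q² + Q)/2 = 4 - (Q + Q²)/2 = 4 + (-Q/2 - Q²/2) = 4 - Q/2 - Q²/2)
X(H) = H² + H^(5/2) (X(H) = (H² + H^(3/2)*H) + 0 = (H² + H^(5/2)) + 0 = H² + H^(5/2))
X(a(2)) + 11*1 = ((4 - ½*2 - ½*2²)² + (4 - ½*2 - ½*2²)^(5/2)) + 11*1 = ((4 - 1 - ½*4)² + (4 - 1 - ½*4)^(5/2)) + 11 = ((4 - 1 - 2)² + (4 - 1 - 2)^(5/2)) + 11 = (1² + 1^(5/2)) + 11 = (1 + 1) + 11 = 2 + 11 = 13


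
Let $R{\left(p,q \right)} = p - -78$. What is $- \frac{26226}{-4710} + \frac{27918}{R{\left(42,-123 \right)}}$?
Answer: $\frac{149601}{628} \approx 238.22$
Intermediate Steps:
$R{\left(p,q \right)} = 78 + p$ ($R{\left(p,q \right)} = p + 78 = 78 + p$)
$- \frac{26226}{-4710} + \frac{27918}{R{\left(42,-123 \right)}} = - \frac{26226}{-4710} + \frac{27918}{78 + 42} = \left(-26226\right) \left(- \frac{1}{4710}\right) + \frac{27918}{120} = \frac{4371}{785} + 27918 \cdot \frac{1}{120} = \frac{4371}{785} + \frac{4653}{20} = \frac{149601}{628}$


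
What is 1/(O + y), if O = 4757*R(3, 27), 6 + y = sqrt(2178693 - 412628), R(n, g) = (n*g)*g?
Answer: 10403553/108233913257744 - sqrt(1766065)/108233913257744 ≈ 9.6109e-8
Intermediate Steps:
R(n, g) = n*g**2 (R(n, g) = (g*n)*g = n*g**2)
y = -6 + sqrt(1766065) (y = -6 + sqrt(2178693 - 412628) = -6 + sqrt(1766065) ≈ 1322.9)
O = 10403559 (O = 4757*(3*27**2) = 4757*(3*729) = 4757*2187 = 10403559)
1/(O + y) = 1/(10403559 + (-6 + sqrt(1766065))) = 1/(10403553 + sqrt(1766065))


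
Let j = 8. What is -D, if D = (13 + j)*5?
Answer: -105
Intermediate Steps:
D = 105 (D = (13 + 8)*5 = 21*5 = 105)
-D = -1*105 = -105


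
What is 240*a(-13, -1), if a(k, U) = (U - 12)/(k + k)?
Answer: 120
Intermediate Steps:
a(k, U) = (-12 + U)/(2*k) (a(k, U) = (-12 + U)/((2*k)) = (-12 + U)*(1/(2*k)) = (-12 + U)/(2*k))
240*a(-13, -1) = 240*((1/2)*(-12 - 1)/(-13)) = 240*((1/2)*(-1/13)*(-13)) = 240*(1/2) = 120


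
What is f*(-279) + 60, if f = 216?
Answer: -60204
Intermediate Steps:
f*(-279) + 60 = 216*(-279) + 60 = -60264 + 60 = -60204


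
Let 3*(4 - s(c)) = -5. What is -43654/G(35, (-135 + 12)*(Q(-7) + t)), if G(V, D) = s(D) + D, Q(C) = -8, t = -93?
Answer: -65481/18643 ≈ -3.5124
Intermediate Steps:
s(c) = 17/3 (s(c) = 4 - ⅓*(-5) = 4 + 5/3 = 17/3)
G(V, D) = 17/3 + D
-43654/G(35, (-135 + 12)*(Q(-7) + t)) = -43654/(17/3 + (-135 + 12)*(-8 - 93)) = -43654/(17/3 - 123*(-101)) = -43654/(17/3 + 12423) = -43654/37286/3 = -43654*3/37286 = -65481/18643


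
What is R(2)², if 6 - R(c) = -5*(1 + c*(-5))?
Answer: 1521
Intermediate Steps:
R(c) = 11 - 25*c (R(c) = 6 - (-5)*(1 + c*(-5)) = 6 - (-5)*(1 - 5*c) = 6 - (-5 + 25*c) = 6 + (5 - 25*c) = 11 - 25*c)
R(2)² = (11 - 25*2)² = (11 - 50)² = (-39)² = 1521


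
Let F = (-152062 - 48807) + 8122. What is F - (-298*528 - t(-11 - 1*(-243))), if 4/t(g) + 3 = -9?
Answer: -106210/3 ≈ -35403.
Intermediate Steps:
t(g) = -⅓ (t(g) = 4/(-3 - 9) = 4/(-12) = 4*(-1/12) = -⅓)
F = -192747 (F = -200869 + 8122 = -192747)
F - (-298*528 - t(-11 - 1*(-243))) = -192747 - (-298*528 - 1*(-⅓)) = -192747 - (-157344 + ⅓) = -192747 - 1*(-472031/3) = -192747 + 472031/3 = -106210/3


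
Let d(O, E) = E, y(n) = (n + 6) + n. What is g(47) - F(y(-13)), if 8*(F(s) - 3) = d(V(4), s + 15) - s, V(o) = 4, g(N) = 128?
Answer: 985/8 ≈ 123.13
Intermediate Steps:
y(n) = 6 + 2*n (y(n) = (6 + n) + n = 6 + 2*n)
F(s) = 39/8 (F(s) = 3 + ((s + 15) - s)/8 = 3 + ((15 + s) - s)/8 = 3 + (⅛)*15 = 3 + 15/8 = 39/8)
g(47) - F(y(-13)) = 128 - 1*39/8 = 128 - 39/8 = 985/8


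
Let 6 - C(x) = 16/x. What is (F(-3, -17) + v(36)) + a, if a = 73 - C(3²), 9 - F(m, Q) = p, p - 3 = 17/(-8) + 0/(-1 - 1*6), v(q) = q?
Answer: 8129/72 ≈ 112.90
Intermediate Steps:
C(x) = 6 - 16/x
p = 7/8 (p = 3 + (17/(-8) + 0/(-1 - 1*6)) = 3 + (17*(-⅛) + 0/(-1 - 6)) = 3 + (-17/8 + 0/(-7)) = 3 + (-17/8 + 0*(-⅐)) = 3 + (-17/8 + 0) = 3 - 17/8 = 7/8 ≈ 0.87500)
F(m, Q) = 65/8 (F(m, Q) = 9 - 1*7/8 = 9 - 7/8 = 65/8)
a = 619/9 (a = 73 - (6 - 16/(3²)) = 73 - (6 - 16/9) = 73 - 1*38/9 = 73 - 38/9 = 619/9 ≈ 68.778)
(F(-3, -17) + v(36)) + a = (65/8 + 36) + 619/9 = 353/8 + 619/9 = 8129/72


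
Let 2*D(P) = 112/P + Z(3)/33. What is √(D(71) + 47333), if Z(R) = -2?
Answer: 2*√64961429907/2343 ≈ 217.56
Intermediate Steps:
D(P) = -1/33 + 56/P (D(P) = (112/P - 2/33)/2 = (-2/33 + 112/P)/2 = -1/33 + 56/P)
√(D(71) + 47333) = √((1/33)*(1848 - 1*71)/71 + 47333) = √((1/33)*(1/71)*(1848 - 71) + 47333) = √((1/33)*(1/71)*1777 + 47333) = √(1777/2343 + 47333) = √(110902996/2343) = 2*√64961429907/2343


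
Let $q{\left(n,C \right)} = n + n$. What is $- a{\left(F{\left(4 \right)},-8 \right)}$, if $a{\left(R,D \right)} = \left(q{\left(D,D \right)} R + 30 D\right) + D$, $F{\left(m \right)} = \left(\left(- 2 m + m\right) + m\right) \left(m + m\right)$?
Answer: $248$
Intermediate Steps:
$F{\left(m \right)} = 0$ ($F{\left(m \right)} = \left(- m + m\right) 2 m = 0 \cdot 2 m = 0$)
$q{\left(n,C \right)} = 2 n$
$a{\left(R,D \right)} = 31 D + 2 D R$ ($a{\left(R,D \right)} = \left(2 D R + 30 D\right) + D = \left(30 D + 2 D R\right) + D = 31 D + 2 D R$)
$- a{\left(F{\left(4 \right)},-8 \right)} = - \left(-8\right) \left(31 + 2 \cdot 0\right) = - \left(-8\right) \left(31 + 0\right) = - \left(-8\right) 31 = \left(-1\right) \left(-248\right) = 248$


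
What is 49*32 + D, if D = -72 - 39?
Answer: 1457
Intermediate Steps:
D = -111
49*32 + D = 49*32 - 111 = 1568 - 111 = 1457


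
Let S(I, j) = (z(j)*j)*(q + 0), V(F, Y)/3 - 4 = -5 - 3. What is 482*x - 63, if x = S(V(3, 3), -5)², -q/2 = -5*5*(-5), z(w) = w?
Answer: 18828124937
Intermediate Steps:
V(F, Y) = -12 (V(F, Y) = 12 + 3*(-5 - 3) = 12 + 3*(-8) = 12 - 24 = -12)
q = -250 (q = -2*(-5*5)*(-5) = -(-50)*(-5) = -2*125 = -250)
S(I, j) = -250*j² (S(I, j) = (j*j)*(-250 + 0) = j²*(-250) = -250*j²)
x = 39062500 (x = (-250*(-5)²)² = (-250*25)² = (-6250)² = 39062500)
482*x - 63 = 482*39062500 - 63 = 18828125000 - 63 = 18828124937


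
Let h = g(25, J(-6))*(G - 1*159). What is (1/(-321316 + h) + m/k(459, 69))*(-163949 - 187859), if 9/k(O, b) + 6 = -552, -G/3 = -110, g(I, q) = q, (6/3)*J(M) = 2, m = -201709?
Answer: -1412940395062641472/321145 ≈ -4.3997e+12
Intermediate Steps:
J(M) = 1 (J(M) = (½)*2 = 1)
G = 330 (G = -3*(-110) = 330)
k(O, b) = -1/62 (k(O, b) = 9/(-6 - 552) = 9/(-558) = 9*(-1/558) = -1/62)
h = 171 (h = 1*(330 - 1*159) = 1*(330 - 159) = 1*171 = 171)
(1/(-321316 + h) + m/k(459, 69))*(-163949 - 187859) = (1/(-321316 + 171) - 201709/(-1/62))*(-163949 - 187859) = (1/(-321145) - 201709*(-62))*(-351808) = (-1/321145 + 12505958)*(-351808) = (4016225881909/321145)*(-351808) = -1412940395062641472/321145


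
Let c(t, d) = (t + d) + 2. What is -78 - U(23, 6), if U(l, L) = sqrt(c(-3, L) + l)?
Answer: -78 - 2*sqrt(7) ≈ -83.292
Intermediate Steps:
c(t, d) = 2 + d + t (c(t, d) = (d + t) + 2 = 2 + d + t)
U(l, L) = sqrt(-1 + L + l) (U(l, L) = sqrt((2 + L - 3) + l) = sqrt((-1 + L) + l) = sqrt(-1 + L + l))
-78 - U(23, 6) = -78 - sqrt(-1 + 6 + 23) = -78 - sqrt(28) = -78 - 2*sqrt(7)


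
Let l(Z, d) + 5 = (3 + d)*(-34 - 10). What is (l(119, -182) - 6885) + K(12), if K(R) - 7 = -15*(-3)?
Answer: 1038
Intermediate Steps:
l(Z, d) = -137 - 44*d (l(Z, d) = -5 + (3 + d)*(-34 - 10) = -5 + (3 + d)*(-44) = -5 + (-132 - 44*d) = -137 - 44*d)
K(R) = 52 (K(R) = 7 - 15*(-3) = 7 + 45 = 52)
(l(119, -182) - 6885) + K(12) = ((-137 - 44*(-182)) - 6885) + 52 = ((-137 + 8008) - 6885) + 52 = (7871 - 6885) + 52 = 986 + 52 = 1038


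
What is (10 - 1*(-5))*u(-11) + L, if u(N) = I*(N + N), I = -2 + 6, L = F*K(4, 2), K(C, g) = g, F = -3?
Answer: -1326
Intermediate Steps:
L = -6 (L = -3*2 = -6)
I = 4
u(N) = 8*N (u(N) = 4*(N + N) = 4*(2*N) = 8*N)
(10 - 1*(-5))*u(-11) + L = (10 - 1*(-5))*(8*(-11)) - 6 = (10 + 5)*(-88) - 6 = 15*(-88) - 6 = -1320 - 6 = -1326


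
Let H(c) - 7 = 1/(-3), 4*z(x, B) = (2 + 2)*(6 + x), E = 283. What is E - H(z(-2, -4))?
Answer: 829/3 ≈ 276.33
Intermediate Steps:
z(x, B) = 6 + x (z(x, B) = ((2 + 2)*(6 + x))/4 = (4*(6 + x))/4 = (24 + 4*x)/4 = 6 + x)
H(c) = 20/3 (H(c) = 7 + 1/(-3) = 7 - ⅓ = 20/3)
E - H(z(-2, -4)) = 283 - 1*20/3 = 283 - 20/3 = 829/3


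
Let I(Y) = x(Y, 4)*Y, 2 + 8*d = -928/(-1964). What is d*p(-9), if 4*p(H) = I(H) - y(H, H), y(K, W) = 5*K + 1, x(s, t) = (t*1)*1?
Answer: -375/982 ≈ -0.38187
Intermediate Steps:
d = -375/1964 (d = -1/4 + (-928/(-1964))/8 = -1/4 + (-928*(-1/1964))/8 = -1/4 + (1/8)*(232/491) = -1/4 + 29/491 = -375/1964 ≈ -0.19094)
x(s, t) = t (x(s, t) = t*1 = t)
y(K, W) = 1 + 5*K
I(Y) = 4*Y
p(H) = -1/4 - H/4 (p(H) = (4*H - (1 + 5*H))/4 = (4*H + (-1 - 5*H))/4 = (-1 - H)/4 = -1/4 - H/4)
d*p(-9) = -375*(-1/4 - 1/4*(-9))/1964 = -375*(-1/4 + 9/4)/1964 = -375/1964*2 = -375/982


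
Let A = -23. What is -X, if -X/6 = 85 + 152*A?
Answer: -20466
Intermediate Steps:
X = 20466 (X = -6*(85 + 152*(-23)) = -6*(85 - 3496) = -6*(-3411) = 20466)
-X = -1*20466 = -20466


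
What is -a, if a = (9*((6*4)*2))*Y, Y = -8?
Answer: 3456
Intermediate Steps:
a = -3456 (a = (9*((6*4)*2))*(-8) = (9*(24*2))*(-8) = (9*48)*(-8) = 432*(-8) = -3456)
-a = -1*(-3456) = 3456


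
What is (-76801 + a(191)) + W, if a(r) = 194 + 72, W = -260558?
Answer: -337093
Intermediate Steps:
a(r) = 266
(-76801 + a(191)) + W = (-76801 + 266) - 260558 = -76535 - 260558 = -337093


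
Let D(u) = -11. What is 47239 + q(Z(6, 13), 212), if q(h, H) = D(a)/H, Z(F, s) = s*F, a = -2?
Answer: 10014657/212 ≈ 47239.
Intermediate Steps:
Z(F, s) = F*s
q(h, H) = -11/H
47239 + q(Z(6, 13), 212) = 47239 - 11/212 = 10014657/212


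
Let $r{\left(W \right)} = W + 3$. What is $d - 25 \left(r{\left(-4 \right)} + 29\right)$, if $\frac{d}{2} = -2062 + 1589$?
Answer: $-1646$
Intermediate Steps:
$r{\left(W \right)} = 3 + W$
$d = -946$ ($d = 2 \left(-2062 + 1589\right) = 2 \left(-473\right) = -946$)
$d - 25 \left(r{\left(-4 \right)} + 29\right) = -946 - 25 \left(\left(3 - 4\right) + 29\right) = -946 - 25 \left(-1 + 29\right) = -946 - 25 \cdot 28 = -946 - 700 = -1646$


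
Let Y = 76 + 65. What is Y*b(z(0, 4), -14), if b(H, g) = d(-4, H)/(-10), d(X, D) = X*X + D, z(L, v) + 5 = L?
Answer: -1551/10 ≈ -155.10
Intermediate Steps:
Y = 141
z(L, v) = -5 + L
d(X, D) = D + X**2 (d(X, D) = X**2 + D = D + X**2)
b(H, g) = -8/5 - H/10 (b(H, g) = (H + (-4)**2)/(-10) = (H + 16)*(-1/10) = (16 + H)*(-1/10) = -8/5 - H/10)
Y*b(z(0, 4), -14) = 141*(-8/5 - (-5 + 0)/10) = 141*(-8/5 - 1/10*(-5)) = 141*(-8/5 + 1/2) = 141*(-11/10) = -1551/10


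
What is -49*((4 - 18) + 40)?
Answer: -1274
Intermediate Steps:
-49*((4 - 18) + 40) = -49*(-14 + 40) = -49*26 = -1274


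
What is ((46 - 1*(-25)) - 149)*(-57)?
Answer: 4446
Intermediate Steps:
((46 - 1*(-25)) - 149)*(-57) = ((46 + 25) - 149)*(-57) = (71 - 149)*(-57) = -78*(-57) = 4446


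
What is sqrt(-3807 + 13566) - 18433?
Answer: -18433 + sqrt(9759) ≈ -18334.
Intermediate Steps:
sqrt(-3807 + 13566) - 18433 = sqrt(9759) - 18433 = -18433 + sqrt(9759)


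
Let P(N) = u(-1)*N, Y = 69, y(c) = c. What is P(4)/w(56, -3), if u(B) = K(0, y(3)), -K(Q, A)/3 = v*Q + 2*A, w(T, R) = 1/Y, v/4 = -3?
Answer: -4968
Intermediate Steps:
v = -12 (v = 4*(-3) = -12)
w(T, R) = 1/69
K(Q, A) = -6*A + 36*Q (K(Q, A) = -3*(-12*Q + 2*A) = -6*A + 36*Q)
u(B) = -18 (u(B) = -6*3 + 36*0 = -18 + 0 = -18)
P(N) = -18*N
P(4)/w(56, -3) = (-18*4)/(1/69) = -72*69 = -4968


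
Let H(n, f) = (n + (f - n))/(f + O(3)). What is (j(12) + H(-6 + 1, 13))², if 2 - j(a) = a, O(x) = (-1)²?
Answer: 16129/196 ≈ 82.291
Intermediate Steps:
O(x) = 1
H(n, f) = f/(1 + f) (H(n, f) = (n + (f - n))/(f + 1) = f/(1 + f))
j(a) = 2 - a
(j(12) + H(-6 + 1, 13))² = ((2 - 1*12) + 13/(1 + 13))² = ((2 - 12) + 13/14)² = (-10 + 13*(1/14))² = (-10 + 13/14)² = (-127/14)² = 16129/196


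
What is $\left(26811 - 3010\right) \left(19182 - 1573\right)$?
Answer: $419111809$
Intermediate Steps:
$\left(26811 - 3010\right) \left(19182 - 1573\right) = \left(26811 + \left(-9572 + 6562\right)\right) 17609 = \left(26811 - 3010\right) 17609 = 23801 \cdot 17609 = 419111809$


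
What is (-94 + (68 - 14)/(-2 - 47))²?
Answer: 21715600/2401 ≈ 9044.4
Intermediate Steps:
(-94 + (68 - 14)/(-2 - 47))² = (-94 + 54/(-49))² = (-94 + 54*(-1/49))² = (-94 - 54/49)² = (-4660/49)² = 21715600/2401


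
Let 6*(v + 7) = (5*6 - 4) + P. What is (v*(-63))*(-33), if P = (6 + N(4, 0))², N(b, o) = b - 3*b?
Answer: -4158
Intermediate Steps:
N(b, o) = -2*b
P = 4 (P = (6 - 2*4)² = (6 - 8)² = (-2)² = 4)
v = -2 (v = -7 + ((5*6 - 4) + 4)/6 = -7 + ((30 - 4) + 4)/6 = -7 + (26 + 4)/6 = -7 + (⅙)*30 = -7 + 5 = -2)
(v*(-63))*(-33) = -2*(-63)*(-33) = 126*(-33) = -4158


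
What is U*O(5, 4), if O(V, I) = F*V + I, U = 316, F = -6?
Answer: -8216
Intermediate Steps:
O(V, I) = I - 6*V (O(V, I) = -6*V + I = I - 6*V)
U*O(5, 4) = 316*(4 - 6*5) = 316*(4 - 30) = 316*(-26) = -8216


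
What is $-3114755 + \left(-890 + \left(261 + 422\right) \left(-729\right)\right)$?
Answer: $-3613552$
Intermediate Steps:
$-3114755 + \left(-890 + \left(261 + 422\right) \left(-729\right)\right) = -3114755 + \left(-890 + 683 \left(-729\right)\right) = -3114755 - 498797 = -3613552$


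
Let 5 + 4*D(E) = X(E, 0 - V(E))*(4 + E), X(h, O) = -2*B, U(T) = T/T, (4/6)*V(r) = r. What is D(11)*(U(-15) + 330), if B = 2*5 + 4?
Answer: -140675/4 ≈ -35169.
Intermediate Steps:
V(r) = 3*r/2
U(T) = 1
B = 14 (B = 10 + 4 = 14)
X(h, O) = -28 (X(h, O) = -2*14 = -28)
D(E) = -117/4 - 7*E (D(E) = -5/4 + (-28*(4 + E))/4 = -5/4 + (-112 - 28*E)/4 = -5/4 + (-28 - 7*E) = -117/4 - 7*E)
D(11)*(U(-15) + 330) = (-117/4 - 7*11)*(1 + 330) = (-117/4 - 77)*331 = -425/4*331 = -140675/4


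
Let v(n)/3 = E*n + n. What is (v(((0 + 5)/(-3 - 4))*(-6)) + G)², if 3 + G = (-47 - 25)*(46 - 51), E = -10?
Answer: 2852721/49 ≈ 58219.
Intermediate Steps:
G = 357 (G = -3 + (-47 - 25)*(46 - 51) = -3 - 72*(-5) = -3 + 360 = 357)
v(n) = -27*n (v(n) = 3*(-10*n + n) = 3*(-9*n) = -27*n)
(v(((0 + 5)/(-3 - 4))*(-6)) + G)² = (-27*(0 + 5)/(-3 - 4)*(-6) + 357)² = (-27*5/(-7)*(-6) + 357)² = (-27*5*(-⅐)*(-6) + 357)² = (-(-135)*(-6)/7 + 357)² = (-27*30/7 + 357)² = (-810/7 + 357)² = (1689/7)² = 2852721/49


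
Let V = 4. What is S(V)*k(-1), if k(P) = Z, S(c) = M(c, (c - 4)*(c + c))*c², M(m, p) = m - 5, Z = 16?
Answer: -256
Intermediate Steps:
M(m, p) = -5 + m
S(c) = c²*(-5 + c) (S(c) = (-5 + c)*c² = c²*(-5 + c))
k(P) = 16
S(V)*k(-1) = (4²*(-5 + 4))*16 = (16*(-1))*16 = -16*16 = -256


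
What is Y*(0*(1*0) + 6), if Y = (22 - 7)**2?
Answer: 1350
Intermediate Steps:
Y = 225 (Y = 15**2 = 225)
Y*(0*(1*0) + 6) = 225*(0*(1*0) + 6) = 225*(0*0 + 6) = 225*(0 + 6) = 225*6 = 1350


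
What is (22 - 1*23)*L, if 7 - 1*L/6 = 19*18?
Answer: 2010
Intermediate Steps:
L = -2010 (L = 42 - 114*18 = 42 - 6*342 = 42 - 2052 = -2010)
(22 - 1*23)*L = (22 - 1*23)*(-2010) = (22 - 23)*(-2010) = -1*(-2010) = 2010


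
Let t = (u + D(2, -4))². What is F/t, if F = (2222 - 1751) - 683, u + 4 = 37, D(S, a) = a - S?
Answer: -212/729 ≈ -0.29081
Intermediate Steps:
u = 33 (u = -4 + 37 = 33)
F = -212 (F = 471 - 683 = -212)
t = 729 (t = (33 + (-4 - 1*2))² = (33 + (-4 - 2))² = (33 - 6)² = 27² = 729)
F/t = -212/729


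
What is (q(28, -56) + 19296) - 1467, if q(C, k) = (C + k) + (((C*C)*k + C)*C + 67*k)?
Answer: -1214479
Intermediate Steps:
q(C, k) = C + 68*k + C*(C + k*C**2) (q(C, k) = (C + k) + ((C**2*k + C)*C + 67*k) = (C + k) + ((k*C**2 + C)*C + 67*k) = (C + k) + ((C + k*C**2)*C + 67*k) = (C + k) + (C*(C + k*C**2) + 67*k) = (C + k) + (67*k + C*(C + k*C**2)) = C + 68*k + C*(C + k*C**2))
(q(28, -56) + 19296) - 1467 = ((28 + 28**2 + 68*(-56) - 56*28**3) + 19296) - 1467 = ((28 + 784 - 3808 - 56*21952) + 19296) - 1467 = ((28 + 784 - 3808 - 1229312) + 19296) - 1467 = (-1232308 + 19296) - 1467 = -1213012 - 1467 = -1214479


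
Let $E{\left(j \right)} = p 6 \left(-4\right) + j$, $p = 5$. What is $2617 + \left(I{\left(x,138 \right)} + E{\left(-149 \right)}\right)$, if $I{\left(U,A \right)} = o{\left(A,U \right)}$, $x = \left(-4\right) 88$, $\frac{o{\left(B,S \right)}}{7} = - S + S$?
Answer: $2348$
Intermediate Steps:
$o{\left(B,S \right)} = 0$ ($o{\left(B,S \right)} = 7 \left(- S + S\right) = 7 \cdot 0 = 0$)
$x = -352$
$I{\left(U,A \right)} = 0$
$E{\left(j \right)} = -120 + j$ ($E{\left(j \right)} = 5 \cdot 6 \left(-4\right) + j = 5 \left(-24\right) + j = -120 + j$)
$2617 + \left(I{\left(x,138 \right)} + E{\left(-149 \right)}\right) = 2617 + \left(0 - 269\right) = 2617 - 269 = 2348$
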